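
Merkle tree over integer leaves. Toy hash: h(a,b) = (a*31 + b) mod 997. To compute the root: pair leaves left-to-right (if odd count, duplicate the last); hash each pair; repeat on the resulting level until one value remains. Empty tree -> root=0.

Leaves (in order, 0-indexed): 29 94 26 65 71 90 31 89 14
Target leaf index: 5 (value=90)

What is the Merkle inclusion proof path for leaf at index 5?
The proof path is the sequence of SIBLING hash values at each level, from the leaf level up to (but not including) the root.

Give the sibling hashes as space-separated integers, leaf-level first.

L0 (leaves): [29, 94, 26, 65, 71, 90, 31, 89, 14], target index=5
L1: h(29,94)=(29*31+94)%997=993 [pair 0] h(26,65)=(26*31+65)%997=871 [pair 1] h(71,90)=(71*31+90)%997=297 [pair 2] h(31,89)=(31*31+89)%997=53 [pair 3] h(14,14)=(14*31+14)%997=448 [pair 4] -> [993, 871, 297, 53, 448]
  Sibling for proof at L0: 71
L2: h(993,871)=(993*31+871)%997=747 [pair 0] h(297,53)=(297*31+53)%997=287 [pair 1] h(448,448)=(448*31+448)%997=378 [pair 2] -> [747, 287, 378]
  Sibling for proof at L1: 53
L3: h(747,287)=(747*31+287)%997=513 [pair 0] h(378,378)=(378*31+378)%997=132 [pair 1] -> [513, 132]
  Sibling for proof at L2: 747
L4: h(513,132)=(513*31+132)%997=83 [pair 0] -> [83]
  Sibling for proof at L3: 132
Root: 83
Proof path (sibling hashes from leaf to root): [71, 53, 747, 132]

Answer: 71 53 747 132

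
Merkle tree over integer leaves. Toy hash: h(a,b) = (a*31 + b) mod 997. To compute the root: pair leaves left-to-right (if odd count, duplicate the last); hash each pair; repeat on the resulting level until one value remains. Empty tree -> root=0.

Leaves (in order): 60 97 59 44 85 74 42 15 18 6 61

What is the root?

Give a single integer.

Answer: 739

Derivation:
L0: [60, 97, 59, 44, 85, 74, 42, 15, 18, 6, 61]
L1: h(60,97)=(60*31+97)%997=960 h(59,44)=(59*31+44)%997=876 h(85,74)=(85*31+74)%997=715 h(42,15)=(42*31+15)%997=320 h(18,6)=(18*31+6)%997=564 h(61,61)=(61*31+61)%997=955 -> [960, 876, 715, 320, 564, 955]
L2: h(960,876)=(960*31+876)%997=726 h(715,320)=(715*31+320)%997=551 h(564,955)=(564*31+955)%997=493 -> [726, 551, 493]
L3: h(726,551)=(726*31+551)%997=126 h(493,493)=(493*31+493)%997=821 -> [126, 821]
L4: h(126,821)=(126*31+821)%997=739 -> [739]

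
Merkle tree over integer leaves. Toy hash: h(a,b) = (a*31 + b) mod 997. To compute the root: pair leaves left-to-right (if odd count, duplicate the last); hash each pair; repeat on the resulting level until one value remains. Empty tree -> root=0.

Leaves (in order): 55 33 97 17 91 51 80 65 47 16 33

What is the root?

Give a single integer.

L0: [55, 33, 97, 17, 91, 51, 80, 65, 47, 16, 33]
L1: h(55,33)=(55*31+33)%997=741 h(97,17)=(97*31+17)%997=33 h(91,51)=(91*31+51)%997=878 h(80,65)=(80*31+65)%997=551 h(47,16)=(47*31+16)%997=476 h(33,33)=(33*31+33)%997=59 -> [741, 33, 878, 551, 476, 59]
L2: h(741,33)=(741*31+33)%997=73 h(878,551)=(878*31+551)%997=850 h(476,59)=(476*31+59)%997=857 -> [73, 850, 857]
L3: h(73,850)=(73*31+850)%997=122 h(857,857)=(857*31+857)%997=505 -> [122, 505]
L4: h(122,505)=(122*31+505)%997=299 -> [299]

Answer: 299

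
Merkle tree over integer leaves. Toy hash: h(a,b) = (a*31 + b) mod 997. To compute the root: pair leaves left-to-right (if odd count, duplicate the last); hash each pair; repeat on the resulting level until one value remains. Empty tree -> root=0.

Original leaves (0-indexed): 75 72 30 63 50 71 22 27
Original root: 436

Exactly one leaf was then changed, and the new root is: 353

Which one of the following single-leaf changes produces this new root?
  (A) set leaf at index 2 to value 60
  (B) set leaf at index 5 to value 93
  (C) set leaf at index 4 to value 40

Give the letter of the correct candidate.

Answer: A

Derivation:
Original leaves: [75, 72, 30, 63, 50, 71, 22, 27]
Target new root: 353
Try each candidate change and compute the resulting root:
Candidate A: set leaf[2] = 60 -> leaves = [75, 72, 60, 63, 50, 71, 22, 27]
  L0: [75, 72, 60, 63, 50, 71, 22, 27]
  L1: h(75,72)=(75*31+72)%997=403 h(60,63)=(60*31+63)%997=926 h(50,71)=(50*31+71)%997=624 h(22,27)=(22*31+27)%997=709 -> [403, 926, 624, 709]
  L2: h(403,926)=(403*31+926)%997=458 h(624,709)=(624*31+709)%997=113 -> [458, 113]
  L3: h(458,113)=(458*31+113)%997=353 -> [353]
  root = 353 == target 353  ** MATCH **
Candidate B: set leaf[5] = 93 -> leaves = [75, 72, 30, 63, 50, 93, 22, 27]
  L0: [75, 72, 30, 63, 50, 93, 22, 27]
  L1: h(75,72)=(75*31+72)%997=403 h(30,63)=(30*31+63)%997=993 h(50,93)=(50*31+93)%997=646 h(22,27)=(22*31+27)%997=709 -> [403, 993, 646, 709]
  L2: h(403,993)=(403*31+993)%997=525 h(646,709)=(646*31+709)%997=795 -> [525, 795]
  L3: h(525,795)=(525*31+795)%997=121 -> [121]
  root = 121 != target 353
Candidate C: set leaf[4] = 40 -> leaves = [75, 72, 30, 63, 40, 71, 22, 27]
  L0: [75, 72, 30, 63, 40, 71, 22, 27]
  L1: h(75,72)=(75*31+72)%997=403 h(30,63)=(30*31+63)%997=993 h(40,71)=(40*31+71)%997=314 h(22,27)=(22*31+27)%997=709 -> [403, 993, 314, 709]
  L2: h(403,993)=(403*31+993)%997=525 h(314,709)=(314*31+709)%997=473 -> [525, 473]
  L3: h(525,473)=(525*31+473)%997=796 -> [796]
  root = 796 != target 353
Candidate A produces the target root.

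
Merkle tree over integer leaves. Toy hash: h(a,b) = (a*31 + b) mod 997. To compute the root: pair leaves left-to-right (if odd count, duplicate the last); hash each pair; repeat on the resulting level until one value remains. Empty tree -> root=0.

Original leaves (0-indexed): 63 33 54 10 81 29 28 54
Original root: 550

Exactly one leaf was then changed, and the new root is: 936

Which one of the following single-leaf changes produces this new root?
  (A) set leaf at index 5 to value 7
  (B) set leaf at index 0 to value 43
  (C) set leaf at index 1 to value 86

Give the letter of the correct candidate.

Original leaves: [63, 33, 54, 10, 81, 29, 28, 54]
Target new root: 936
Try each candidate change and compute the resulting root:
Candidate A: set leaf[5] = 7 -> leaves = [63, 33, 54, 10, 81, 7, 28, 54]
  L0: [63, 33, 54, 10, 81, 7, 28, 54]
  L1: h(63,33)=(63*31+33)%997=989 h(54,10)=(54*31+10)%997=687 h(81,7)=(81*31+7)%997=524 h(28,54)=(28*31+54)%997=922 -> [989, 687, 524, 922]
  L2: h(989,687)=(989*31+687)%997=439 h(524,922)=(524*31+922)%997=217 -> [439, 217]
  L3: h(439,217)=(439*31+217)%997=865 -> [865]
  root = 865 != target 936
Candidate B: set leaf[0] = 43 -> leaves = [43, 33, 54, 10, 81, 29, 28, 54]
  L0: [43, 33, 54, 10, 81, 29, 28, 54]
  L1: h(43,33)=(43*31+33)%997=369 h(54,10)=(54*31+10)%997=687 h(81,29)=(81*31+29)%997=546 h(28,54)=(28*31+54)%997=922 -> [369, 687, 546, 922]
  L2: h(369,687)=(369*31+687)%997=162 h(546,922)=(546*31+922)%997=899 -> [162, 899]
  L3: h(162,899)=(162*31+899)%997=936 -> [936]
  root = 936 == target 936  ** MATCH **
Candidate C: set leaf[1] = 86 -> leaves = [63, 86, 54, 10, 81, 29, 28, 54]
  L0: [63, 86, 54, 10, 81, 29, 28, 54]
  L1: h(63,86)=(63*31+86)%997=45 h(54,10)=(54*31+10)%997=687 h(81,29)=(81*31+29)%997=546 h(28,54)=(28*31+54)%997=922 -> [45, 687, 546, 922]
  L2: h(45,687)=(45*31+687)%997=88 h(546,922)=(546*31+922)%997=899 -> [88, 899]
  L3: h(88,899)=(88*31+899)%997=636 -> [636]
  root = 636 != target 936
Candidate B produces the target root.

Answer: B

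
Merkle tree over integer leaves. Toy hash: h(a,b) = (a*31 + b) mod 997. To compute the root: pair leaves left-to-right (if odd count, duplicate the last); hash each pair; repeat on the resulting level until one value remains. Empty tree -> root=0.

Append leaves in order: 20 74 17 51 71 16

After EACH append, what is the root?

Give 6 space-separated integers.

Answer: 20 694 124 158 833 70

Derivation:
After append 20 (leaves=[20]):
  L0: [20]
  root=20
After append 74 (leaves=[20, 74]):
  L0: [20, 74]
  L1: h(20,74)=(20*31+74)%997=694 -> [694]
  root=694
After append 17 (leaves=[20, 74, 17]):
  L0: [20, 74, 17]
  L1: h(20,74)=(20*31+74)%997=694 h(17,17)=(17*31+17)%997=544 -> [694, 544]
  L2: h(694,544)=(694*31+544)%997=124 -> [124]
  root=124
After append 51 (leaves=[20, 74, 17, 51]):
  L0: [20, 74, 17, 51]
  L1: h(20,74)=(20*31+74)%997=694 h(17,51)=(17*31+51)%997=578 -> [694, 578]
  L2: h(694,578)=(694*31+578)%997=158 -> [158]
  root=158
After append 71 (leaves=[20, 74, 17, 51, 71]):
  L0: [20, 74, 17, 51, 71]
  L1: h(20,74)=(20*31+74)%997=694 h(17,51)=(17*31+51)%997=578 h(71,71)=(71*31+71)%997=278 -> [694, 578, 278]
  L2: h(694,578)=(694*31+578)%997=158 h(278,278)=(278*31+278)%997=920 -> [158, 920]
  L3: h(158,920)=(158*31+920)%997=833 -> [833]
  root=833
After append 16 (leaves=[20, 74, 17, 51, 71, 16]):
  L0: [20, 74, 17, 51, 71, 16]
  L1: h(20,74)=(20*31+74)%997=694 h(17,51)=(17*31+51)%997=578 h(71,16)=(71*31+16)%997=223 -> [694, 578, 223]
  L2: h(694,578)=(694*31+578)%997=158 h(223,223)=(223*31+223)%997=157 -> [158, 157]
  L3: h(158,157)=(158*31+157)%997=70 -> [70]
  root=70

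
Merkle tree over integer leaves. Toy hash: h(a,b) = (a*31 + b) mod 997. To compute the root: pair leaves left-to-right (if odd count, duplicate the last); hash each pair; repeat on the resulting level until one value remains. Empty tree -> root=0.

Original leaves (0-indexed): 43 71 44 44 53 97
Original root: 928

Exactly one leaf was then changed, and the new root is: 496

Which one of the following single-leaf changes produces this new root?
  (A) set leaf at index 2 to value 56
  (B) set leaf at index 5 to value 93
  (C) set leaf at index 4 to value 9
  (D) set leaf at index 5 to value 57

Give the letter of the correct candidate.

Answer: A

Derivation:
Original leaves: [43, 71, 44, 44, 53, 97]
Target new root: 496
Try each candidate change and compute the resulting root:
Candidate A: set leaf[2] = 56 -> leaves = [43, 71, 56, 44, 53, 97]
  L0: [43, 71, 56, 44, 53, 97]
  L1: h(43,71)=(43*31+71)%997=407 h(56,44)=(56*31+44)%997=783 h(53,97)=(53*31+97)%997=743 -> [407, 783, 743]
  L2: h(407,783)=(407*31+783)%997=439 h(743,743)=(743*31+743)%997=845 -> [439, 845]
  L3: h(439,845)=(439*31+845)%997=496 -> [496]
  root = 496 == target 496  ** MATCH **
Candidate B: set leaf[5] = 93 -> leaves = [43, 71, 44, 44, 53, 93]
  L0: [43, 71, 44, 44, 53, 93]
  L1: h(43,71)=(43*31+71)%997=407 h(44,44)=(44*31+44)%997=411 h(53,93)=(53*31+93)%997=739 -> [407, 411, 739]
  L2: h(407,411)=(407*31+411)%997=67 h(739,739)=(739*31+739)%997=717 -> [67, 717]
  L3: h(67,717)=(67*31+717)%997=800 -> [800]
  root = 800 != target 496
Candidate C: set leaf[4] = 9 -> leaves = [43, 71, 44, 44, 9, 97]
  L0: [43, 71, 44, 44, 9, 97]
  L1: h(43,71)=(43*31+71)%997=407 h(44,44)=(44*31+44)%997=411 h(9,97)=(9*31+97)%997=376 -> [407, 411, 376]
  L2: h(407,411)=(407*31+411)%997=67 h(376,376)=(376*31+376)%997=68 -> [67, 68]
  L3: h(67,68)=(67*31+68)%997=151 -> [151]
  root = 151 != target 496
Candidate D: set leaf[5] = 57 -> leaves = [43, 71, 44, 44, 53, 57]
  L0: [43, 71, 44, 44, 53, 57]
  L1: h(43,71)=(43*31+71)%997=407 h(44,44)=(44*31+44)%997=411 h(53,57)=(53*31+57)%997=703 -> [407, 411, 703]
  L2: h(407,411)=(407*31+411)%997=67 h(703,703)=(703*31+703)%997=562 -> [67, 562]
  L3: h(67,562)=(67*31+562)%997=645 -> [645]
  root = 645 != target 496
Candidate A produces the target root.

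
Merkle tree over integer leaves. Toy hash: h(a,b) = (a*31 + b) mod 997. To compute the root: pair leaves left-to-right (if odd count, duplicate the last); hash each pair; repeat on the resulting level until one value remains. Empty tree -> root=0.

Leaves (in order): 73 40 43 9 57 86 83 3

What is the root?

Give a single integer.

Answer: 767

Derivation:
L0: [73, 40, 43, 9, 57, 86, 83, 3]
L1: h(73,40)=(73*31+40)%997=309 h(43,9)=(43*31+9)%997=345 h(57,86)=(57*31+86)%997=856 h(83,3)=(83*31+3)%997=582 -> [309, 345, 856, 582]
L2: h(309,345)=(309*31+345)%997=951 h(856,582)=(856*31+582)%997=199 -> [951, 199]
L3: h(951,199)=(951*31+199)%997=767 -> [767]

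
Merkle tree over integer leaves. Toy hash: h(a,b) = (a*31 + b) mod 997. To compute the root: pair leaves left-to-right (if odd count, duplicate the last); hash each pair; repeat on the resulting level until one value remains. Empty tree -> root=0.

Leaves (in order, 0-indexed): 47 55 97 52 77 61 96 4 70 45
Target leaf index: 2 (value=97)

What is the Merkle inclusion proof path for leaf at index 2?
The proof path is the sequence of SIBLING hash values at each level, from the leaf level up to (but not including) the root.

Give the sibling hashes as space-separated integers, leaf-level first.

Answer: 52 515 105 982

Derivation:
L0 (leaves): [47, 55, 97, 52, 77, 61, 96, 4, 70, 45], target index=2
L1: h(47,55)=(47*31+55)%997=515 [pair 0] h(97,52)=(97*31+52)%997=68 [pair 1] h(77,61)=(77*31+61)%997=454 [pair 2] h(96,4)=(96*31+4)%997=986 [pair 3] h(70,45)=(70*31+45)%997=221 [pair 4] -> [515, 68, 454, 986, 221]
  Sibling for proof at L0: 52
L2: h(515,68)=(515*31+68)%997=81 [pair 0] h(454,986)=(454*31+986)%997=105 [pair 1] h(221,221)=(221*31+221)%997=93 [pair 2] -> [81, 105, 93]
  Sibling for proof at L1: 515
L3: h(81,105)=(81*31+105)%997=622 [pair 0] h(93,93)=(93*31+93)%997=982 [pair 1] -> [622, 982]
  Sibling for proof at L2: 105
L4: h(622,982)=(622*31+982)%997=324 [pair 0] -> [324]
  Sibling for proof at L3: 982
Root: 324
Proof path (sibling hashes from leaf to root): [52, 515, 105, 982]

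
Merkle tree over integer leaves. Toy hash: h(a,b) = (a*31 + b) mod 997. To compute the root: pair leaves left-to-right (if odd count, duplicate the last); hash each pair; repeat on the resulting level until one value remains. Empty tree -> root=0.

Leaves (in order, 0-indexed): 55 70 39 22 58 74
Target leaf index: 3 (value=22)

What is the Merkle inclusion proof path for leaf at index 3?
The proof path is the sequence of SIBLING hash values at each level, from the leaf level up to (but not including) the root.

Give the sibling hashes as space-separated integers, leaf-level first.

L0 (leaves): [55, 70, 39, 22, 58, 74], target index=3
L1: h(55,70)=(55*31+70)%997=778 [pair 0] h(39,22)=(39*31+22)%997=234 [pair 1] h(58,74)=(58*31+74)%997=875 [pair 2] -> [778, 234, 875]
  Sibling for proof at L0: 39
L2: h(778,234)=(778*31+234)%997=424 [pair 0] h(875,875)=(875*31+875)%997=84 [pair 1] -> [424, 84]
  Sibling for proof at L1: 778
L3: h(424,84)=(424*31+84)%997=267 [pair 0] -> [267]
  Sibling for proof at L2: 84
Root: 267
Proof path (sibling hashes from leaf to root): [39, 778, 84]

Answer: 39 778 84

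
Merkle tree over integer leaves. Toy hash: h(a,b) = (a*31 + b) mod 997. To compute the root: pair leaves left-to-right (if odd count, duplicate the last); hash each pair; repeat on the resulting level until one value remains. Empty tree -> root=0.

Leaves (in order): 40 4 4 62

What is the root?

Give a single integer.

Answer: 864

Derivation:
L0: [40, 4, 4, 62]
L1: h(40,4)=(40*31+4)%997=247 h(4,62)=(4*31+62)%997=186 -> [247, 186]
L2: h(247,186)=(247*31+186)%997=864 -> [864]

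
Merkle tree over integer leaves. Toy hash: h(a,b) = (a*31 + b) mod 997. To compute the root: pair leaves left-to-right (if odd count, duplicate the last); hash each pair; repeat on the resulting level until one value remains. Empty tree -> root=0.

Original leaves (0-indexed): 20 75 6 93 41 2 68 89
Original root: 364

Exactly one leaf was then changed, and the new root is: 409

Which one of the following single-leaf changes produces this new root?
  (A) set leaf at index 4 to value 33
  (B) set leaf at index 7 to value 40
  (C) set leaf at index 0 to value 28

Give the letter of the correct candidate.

Answer: C

Derivation:
Original leaves: [20, 75, 6, 93, 41, 2, 68, 89]
Target new root: 409
Try each candidate change and compute the resulting root:
Candidate A: set leaf[4] = 33 -> leaves = [20, 75, 6, 93, 33, 2, 68, 89]
  L0: [20, 75, 6, 93, 33, 2, 68, 89]
  L1: h(20,75)=(20*31+75)%997=695 h(6,93)=(6*31+93)%997=279 h(33,2)=(33*31+2)%997=28 h(68,89)=(68*31+89)%997=203 -> [695, 279, 28, 203]
  L2: h(695,279)=(695*31+279)%997=887 h(28,203)=(28*31+203)%997=74 -> [887, 74]
  L3: h(887,74)=(887*31+74)%997=652 -> [652]
  root = 652 != target 409
Candidate B: set leaf[7] = 40 -> leaves = [20, 75, 6, 93, 41, 2, 68, 40]
  L0: [20, 75, 6, 93, 41, 2, 68, 40]
  L1: h(20,75)=(20*31+75)%997=695 h(6,93)=(6*31+93)%997=279 h(41,2)=(41*31+2)%997=276 h(68,40)=(68*31+40)%997=154 -> [695, 279, 276, 154]
  L2: h(695,279)=(695*31+279)%997=887 h(276,154)=(276*31+154)%997=734 -> [887, 734]
  L3: h(887,734)=(887*31+734)%997=315 -> [315]
  root = 315 != target 409
Candidate C: set leaf[0] = 28 -> leaves = [28, 75, 6, 93, 41, 2, 68, 89]
  L0: [28, 75, 6, 93, 41, 2, 68, 89]
  L1: h(28,75)=(28*31+75)%997=943 h(6,93)=(6*31+93)%997=279 h(41,2)=(41*31+2)%997=276 h(68,89)=(68*31+89)%997=203 -> [943, 279, 276, 203]
  L2: h(943,279)=(943*31+279)%997=599 h(276,203)=(276*31+203)%997=783 -> [599, 783]
  L3: h(599,783)=(599*31+783)%997=409 -> [409]
  root = 409 == target 409  ** MATCH **
Candidate C produces the target root.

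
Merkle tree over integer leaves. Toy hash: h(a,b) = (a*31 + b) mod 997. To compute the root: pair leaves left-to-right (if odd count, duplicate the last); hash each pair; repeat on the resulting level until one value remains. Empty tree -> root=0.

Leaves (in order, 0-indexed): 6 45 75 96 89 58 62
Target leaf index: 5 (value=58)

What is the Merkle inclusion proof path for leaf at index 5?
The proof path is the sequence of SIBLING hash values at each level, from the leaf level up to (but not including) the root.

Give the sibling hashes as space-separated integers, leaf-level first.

L0 (leaves): [6, 45, 75, 96, 89, 58, 62], target index=5
L1: h(6,45)=(6*31+45)%997=231 [pair 0] h(75,96)=(75*31+96)%997=427 [pair 1] h(89,58)=(89*31+58)%997=823 [pair 2] h(62,62)=(62*31+62)%997=987 [pair 3] -> [231, 427, 823, 987]
  Sibling for proof at L0: 89
L2: h(231,427)=(231*31+427)%997=609 [pair 0] h(823,987)=(823*31+987)%997=578 [pair 1] -> [609, 578]
  Sibling for proof at L1: 987
L3: h(609,578)=(609*31+578)%997=514 [pair 0] -> [514]
  Sibling for proof at L2: 609
Root: 514
Proof path (sibling hashes from leaf to root): [89, 987, 609]

Answer: 89 987 609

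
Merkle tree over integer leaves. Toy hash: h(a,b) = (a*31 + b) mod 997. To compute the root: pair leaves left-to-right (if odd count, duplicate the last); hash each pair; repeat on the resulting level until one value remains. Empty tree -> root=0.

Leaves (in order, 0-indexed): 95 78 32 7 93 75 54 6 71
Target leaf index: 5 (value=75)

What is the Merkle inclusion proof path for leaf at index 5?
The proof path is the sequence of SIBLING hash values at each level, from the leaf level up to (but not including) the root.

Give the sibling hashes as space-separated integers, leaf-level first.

Answer: 93 683 994 527

Derivation:
L0 (leaves): [95, 78, 32, 7, 93, 75, 54, 6, 71], target index=5
L1: h(95,78)=(95*31+78)%997=32 [pair 0] h(32,7)=(32*31+7)%997=2 [pair 1] h(93,75)=(93*31+75)%997=964 [pair 2] h(54,6)=(54*31+6)%997=683 [pair 3] h(71,71)=(71*31+71)%997=278 [pair 4] -> [32, 2, 964, 683, 278]
  Sibling for proof at L0: 93
L2: h(32,2)=(32*31+2)%997=994 [pair 0] h(964,683)=(964*31+683)%997=657 [pair 1] h(278,278)=(278*31+278)%997=920 [pair 2] -> [994, 657, 920]
  Sibling for proof at L1: 683
L3: h(994,657)=(994*31+657)%997=564 [pair 0] h(920,920)=(920*31+920)%997=527 [pair 1] -> [564, 527]
  Sibling for proof at L2: 994
L4: h(564,527)=(564*31+527)%997=65 [pair 0] -> [65]
  Sibling for proof at L3: 527
Root: 65
Proof path (sibling hashes from leaf to root): [93, 683, 994, 527]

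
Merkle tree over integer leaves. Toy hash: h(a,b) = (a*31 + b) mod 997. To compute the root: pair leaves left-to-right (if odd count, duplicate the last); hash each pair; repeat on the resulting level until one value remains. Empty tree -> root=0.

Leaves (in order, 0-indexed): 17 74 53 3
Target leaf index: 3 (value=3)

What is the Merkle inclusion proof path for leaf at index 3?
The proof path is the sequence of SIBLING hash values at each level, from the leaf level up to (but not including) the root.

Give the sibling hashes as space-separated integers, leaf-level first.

Answer: 53 601

Derivation:
L0 (leaves): [17, 74, 53, 3], target index=3
L1: h(17,74)=(17*31+74)%997=601 [pair 0] h(53,3)=(53*31+3)%997=649 [pair 1] -> [601, 649]
  Sibling for proof at L0: 53
L2: h(601,649)=(601*31+649)%997=337 [pair 0] -> [337]
  Sibling for proof at L1: 601
Root: 337
Proof path (sibling hashes from leaf to root): [53, 601]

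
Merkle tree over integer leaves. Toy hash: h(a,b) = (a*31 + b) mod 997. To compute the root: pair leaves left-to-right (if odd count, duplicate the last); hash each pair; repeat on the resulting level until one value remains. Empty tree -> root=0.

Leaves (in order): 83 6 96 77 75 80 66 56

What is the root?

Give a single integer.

L0: [83, 6, 96, 77, 75, 80, 66, 56]
L1: h(83,6)=(83*31+6)%997=585 h(96,77)=(96*31+77)%997=62 h(75,80)=(75*31+80)%997=411 h(66,56)=(66*31+56)%997=108 -> [585, 62, 411, 108]
L2: h(585,62)=(585*31+62)%997=251 h(411,108)=(411*31+108)%997=885 -> [251, 885]
L3: h(251,885)=(251*31+885)%997=690 -> [690]

Answer: 690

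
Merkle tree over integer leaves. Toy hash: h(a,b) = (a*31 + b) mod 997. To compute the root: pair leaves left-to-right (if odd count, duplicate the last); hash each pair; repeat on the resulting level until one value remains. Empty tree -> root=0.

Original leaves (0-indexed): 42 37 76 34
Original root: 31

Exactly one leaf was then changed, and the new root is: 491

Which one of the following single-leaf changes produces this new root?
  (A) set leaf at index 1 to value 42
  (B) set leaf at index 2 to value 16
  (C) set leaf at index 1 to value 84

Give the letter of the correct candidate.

Answer: C

Derivation:
Original leaves: [42, 37, 76, 34]
Target new root: 491
Try each candidate change and compute the resulting root:
Candidate A: set leaf[1] = 42 -> leaves = [42, 42, 76, 34]
  L0: [42, 42, 76, 34]
  L1: h(42,42)=(42*31+42)%997=347 h(76,34)=(76*31+34)%997=396 -> [347, 396]
  L2: h(347,396)=(347*31+396)%997=186 -> [186]
  root = 186 != target 491
Candidate B: set leaf[2] = 16 -> leaves = [42, 37, 16, 34]
  L0: [42, 37, 16, 34]
  L1: h(42,37)=(42*31+37)%997=342 h(16,34)=(16*31+34)%997=530 -> [342, 530]
  L2: h(342,530)=(342*31+530)%997=165 -> [165]
  root = 165 != target 491
Candidate C: set leaf[1] = 84 -> leaves = [42, 84, 76, 34]
  L0: [42, 84, 76, 34]
  L1: h(42,84)=(42*31+84)%997=389 h(76,34)=(76*31+34)%997=396 -> [389, 396]
  L2: h(389,396)=(389*31+396)%997=491 -> [491]
  root = 491 == target 491  ** MATCH **
Candidate C produces the target root.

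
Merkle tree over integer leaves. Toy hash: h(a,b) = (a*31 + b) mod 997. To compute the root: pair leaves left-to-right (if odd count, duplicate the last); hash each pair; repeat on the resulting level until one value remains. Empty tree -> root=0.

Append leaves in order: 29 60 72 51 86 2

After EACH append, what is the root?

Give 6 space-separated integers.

After append 29 (leaves=[29]):
  L0: [29]
  root=29
After append 60 (leaves=[29, 60]):
  L0: [29, 60]
  L1: h(29,60)=(29*31+60)%997=959 -> [959]
  root=959
After append 72 (leaves=[29, 60, 72]):
  L0: [29, 60, 72]
  L1: h(29,60)=(29*31+60)%997=959 h(72,72)=(72*31+72)%997=310 -> [959, 310]
  L2: h(959,310)=(959*31+310)%997=129 -> [129]
  root=129
After append 51 (leaves=[29, 60, 72, 51]):
  L0: [29, 60, 72, 51]
  L1: h(29,60)=(29*31+60)%997=959 h(72,51)=(72*31+51)%997=289 -> [959, 289]
  L2: h(959,289)=(959*31+289)%997=108 -> [108]
  root=108
After append 86 (leaves=[29, 60, 72, 51, 86]):
  L0: [29, 60, 72, 51, 86]
  L1: h(29,60)=(29*31+60)%997=959 h(72,51)=(72*31+51)%997=289 h(86,86)=(86*31+86)%997=758 -> [959, 289, 758]
  L2: h(959,289)=(959*31+289)%997=108 h(758,758)=(758*31+758)%997=328 -> [108, 328]
  L3: h(108,328)=(108*31+328)%997=685 -> [685]
  root=685
After append 2 (leaves=[29, 60, 72, 51, 86, 2]):
  L0: [29, 60, 72, 51, 86, 2]
  L1: h(29,60)=(29*31+60)%997=959 h(72,51)=(72*31+51)%997=289 h(86,2)=(86*31+2)%997=674 -> [959, 289, 674]
  L2: h(959,289)=(959*31+289)%997=108 h(674,674)=(674*31+674)%997=631 -> [108, 631]
  L3: h(108,631)=(108*31+631)%997=988 -> [988]
  root=988

Answer: 29 959 129 108 685 988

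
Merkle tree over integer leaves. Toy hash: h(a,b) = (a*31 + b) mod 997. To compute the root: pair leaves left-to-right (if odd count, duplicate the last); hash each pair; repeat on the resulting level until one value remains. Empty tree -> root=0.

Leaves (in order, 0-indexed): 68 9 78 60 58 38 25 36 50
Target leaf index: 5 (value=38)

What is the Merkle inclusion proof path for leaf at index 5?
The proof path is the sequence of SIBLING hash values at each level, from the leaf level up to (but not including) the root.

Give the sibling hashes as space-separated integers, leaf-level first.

L0 (leaves): [68, 9, 78, 60, 58, 38, 25, 36, 50], target index=5
L1: h(68,9)=(68*31+9)%997=123 [pair 0] h(78,60)=(78*31+60)%997=484 [pair 1] h(58,38)=(58*31+38)%997=839 [pair 2] h(25,36)=(25*31+36)%997=811 [pair 3] h(50,50)=(50*31+50)%997=603 [pair 4] -> [123, 484, 839, 811, 603]
  Sibling for proof at L0: 58
L2: h(123,484)=(123*31+484)%997=309 [pair 0] h(839,811)=(839*31+811)%997=898 [pair 1] h(603,603)=(603*31+603)%997=353 [pair 2] -> [309, 898, 353]
  Sibling for proof at L1: 811
L3: h(309,898)=(309*31+898)%997=507 [pair 0] h(353,353)=(353*31+353)%997=329 [pair 1] -> [507, 329]
  Sibling for proof at L2: 309
L4: h(507,329)=(507*31+329)%997=94 [pair 0] -> [94]
  Sibling for proof at L3: 329
Root: 94
Proof path (sibling hashes from leaf to root): [58, 811, 309, 329]

Answer: 58 811 309 329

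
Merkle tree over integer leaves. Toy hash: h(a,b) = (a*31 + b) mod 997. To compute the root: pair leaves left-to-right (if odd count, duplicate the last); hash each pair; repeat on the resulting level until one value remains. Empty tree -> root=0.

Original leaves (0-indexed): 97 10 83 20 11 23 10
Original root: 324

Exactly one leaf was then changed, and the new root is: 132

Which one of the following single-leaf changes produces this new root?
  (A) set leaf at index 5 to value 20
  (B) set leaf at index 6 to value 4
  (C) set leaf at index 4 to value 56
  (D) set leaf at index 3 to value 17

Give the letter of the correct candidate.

Answer: B

Derivation:
Original leaves: [97, 10, 83, 20, 11, 23, 10]
Target new root: 132
Try each candidate change and compute the resulting root:
Candidate A: set leaf[5] = 20 -> leaves = [97, 10, 83, 20, 11, 20, 10]
  L0: [97, 10, 83, 20, 11, 20, 10]
  L1: h(97,10)=(97*31+10)%997=26 h(83,20)=(83*31+20)%997=599 h(11,20)=(11*31+20)%997=361 h(10,10)=(10*31+10)%997=320 -> [26, 599, 361, 320]
  L2: h(26,599)=(26*31+599)%997=408 h(361,320)=(361*31+320)%997=544 -> [408, 544]
  L3: h(408,544)=(408*31+544)%997=231 -> [231]
  root = 231 != target 132
Candidate B: set leaf[6] = 4 -> leaves = [97, 10, 83, 20, 11, 23, 4]
  L0: [97, 10, 83, 20, 11, 23, 4]
  L1: h(97,10)=(97*31+10)%997=26 h(83,20)=(83*31+20)%997=599 h(11,23)=(11*31+23)%997=364 h(4,4)=(4*31+4)%997=128 -> [26, 599, 364, 128]
  L2: h(26,599)=(26*31+599)%997=408 h(364,128)=(364*31+128)%997=445 -> [408, 445]
  L3: h(408,445)=(408*31+445)%997=132 -> [132]
  root = 132 == target 132  ** MATCH **
Candidate C: set leaf[4] = 56 -> leaves = [97, 10, 83, 20, 56, 23, 10]
  L0: [97, 10, 83, 20, 56, 23, 10]
  L1: h(97,10)=(97*31+10)%997=26 h(83,20)=(83*31+20)%997=599 h(56,23)=(56*31+23)%997=762 h(10,10)=(10*31+10)%997=320 -> [26, 599, 762, 320]
  L2: h(26,599)=(26*31+599)%997=408 h(762,320)=(762*31+320)%997=14 -> [408, 14]
  L3: h(408,14)=(408*31+14)%997=698 -> [698]
  root = 698 != target 132
Candidate D: set leaf[3] = 17 -> leaves = [97, 10, 83, 17, 11, 23, 10]
  L0: [97, 10, 83, 17, 11, 23, 10]
  L1: h(97,10)=(97*31+10)%997=26 h(83,17)=(83*31+17)%997=596 h(11,23)=(11*31+23)%997=364 h(10,10)=(10*31+10)%997=320 -> [26, 596, 364, 320]
  L2: h(26,596)=(26*31+596)%997=405 h(364,320)=(364*31+320)%997=637 -> [405, 637]
  L3: h(405,637)=(405*31+637)%997=231 -> [231]
  root = 231 != target 132
Candidate B produces the target root.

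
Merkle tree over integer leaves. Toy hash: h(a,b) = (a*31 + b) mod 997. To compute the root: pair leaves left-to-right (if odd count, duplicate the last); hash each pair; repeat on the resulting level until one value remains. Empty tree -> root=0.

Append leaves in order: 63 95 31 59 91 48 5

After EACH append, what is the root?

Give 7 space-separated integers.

After append 63 (leaves=[63]):
  L0: [63]
  root=63
After append 95 (leaves=[63, 95]):
  L0: [63, 95]
  L1: h(63,95)=(63*31+95)%997=54 -> [54]
  root=54
After append 31 (leaves=[63, 95, 31]):
  L0: [63, 95, 31]
  L1: h(63,95)=(63*31+95)%997=54 h(31,31)=(31*31+31)%997=992 -> [54, 992]
  L2: h(54,992)=(54*31+992)%997=672 -> [672]
  root=672
After append 59 (leaves=[63, 95, 31, 59]):
  L0: [63, 95, 31, 59]
  L1: h(63,95)=(63*31+95)%997=54 h(31,59)=(31*31+59)%997=23 -> [54, 23]
  L2: h(54,23)=(54*31+23)%997=700 -> [700]
  root=700
After append 91 (leaves=[63, 95, 31, 59, 91]):
  L0: [63, 95, 31, 59, 91]
  L1: h(63,95)=(63*31+95)%997=54 h(31,59)=(31*31+59)%997=23 h(91,91)=(91*31+91)%997=918 -> [54, 23, 918]
  L2: h(54,23)=(54*31+23)%997=700 h(918,918)=(918*31+918)%997=463 -> [700, 463]
  L3: h(700,463)=(700*31+463)%997=229 -> [229]
  root=229
After append 48 (leaves=[63, 95, 31, 59, 91, 48]):
  L0: [63, 95, 31, 59, 91, 48]
  L1: h(63,95)=(63*31+95)%997=54 h(31,59)=(31*31+59)%997=23 h(91,48)=(91*31+48)%997=875 -> [54, 23, 875]
  L2: h(54,23)=(54*31+23)%997=700 h(875,875)=(875*31+875)%997=84 -> [700, 84]
  L3: h(700,84)=(700*31+84)%997=847 -> [847]
  root=847
After append 5 (leaves=[63, 95, 31, 59, 91, 48, 5]):
  L0: [63, 95, 31, 59, 91, 48, 5]
  L1: h(63,95)=(63*31+95)%997=54 h(31,59)=(31*31+59)%997=23 h(91,48)=(91*31+48)%997=875 h(5,5)=(5*31+5)%997=160 -> [54, 23, 875, 160]
  L2: h(54,23)=(54*31+23)%997=700 h(875,160)=(875*31+160)%997=366 -> [700, 366]
  L3: h(700,366)=(700*31+366)%997=132 -> [132]
  root=132

Answer: 63 54 672 700 229 847 132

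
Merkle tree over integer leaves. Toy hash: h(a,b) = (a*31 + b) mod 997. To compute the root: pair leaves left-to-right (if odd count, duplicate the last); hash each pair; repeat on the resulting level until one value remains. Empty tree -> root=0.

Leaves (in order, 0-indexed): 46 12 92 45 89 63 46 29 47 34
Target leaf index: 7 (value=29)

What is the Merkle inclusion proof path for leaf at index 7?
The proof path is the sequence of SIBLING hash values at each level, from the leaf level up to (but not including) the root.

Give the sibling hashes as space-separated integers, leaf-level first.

Answer: 46 828 616 377

Derivation:
L0 (leaves): [46, 12, 92, 45, 89, 63, 46, 29, 47, 34], target index=7
L1: h(46,12)=(46*31+12)%997=441 [pair 0] h(92,45)=(92*31+45)%997=903 [pair 1] h(89,63)=(89*31+63)%997=828 [pair 2] h(46,29)=(46*31+29)%997=458 [pair 3] h(47,34)=(47*31+34)%997=494 [pair 4] -> [441, 903, 828, 458, 494]
  Sibling for proof at L0: 46
L2: h(441,903)=(441*31+903)%997=616 [pair 0] h(828,458)=(828*31+458)%997=204 [pair 1] h(494,494)=(494*31+494)%997=853 [pair 2] -> [616, 204, 853]
  Sibling for proof at L1: 828
L3: h(616,204)=(616*31+204)%997=357 [pair 0] h(853,853)=(853*31+853)%997=377 [pair 1] -> [357, 377]
  Sibling for proof at L2: 616
L4: h(357,377)=(357*31+377)%997=477 [pair 0] -> [477]
  Sibling for proof at L3: 377
Root: 477
Proof path (sibling hashes from leaf to root): [46, 828, 616, 377]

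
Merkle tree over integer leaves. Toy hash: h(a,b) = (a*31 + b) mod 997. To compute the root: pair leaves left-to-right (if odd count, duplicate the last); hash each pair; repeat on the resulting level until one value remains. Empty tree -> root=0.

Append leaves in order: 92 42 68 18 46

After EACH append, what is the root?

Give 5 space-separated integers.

After append 92 (leaves=[92]):
  L0: [92]
  root=92
After append 42 (leaves=[92, 42]):
  L0: [92, 42]
  L1: h(92,42)=(92*31+42)%997=900 -> [900]
  root=900
After append 68 (leaves=[92, 42, 68]):
  L0: [92, 42, 68]
  L1: h(92,42)=(92*31+42)%997=900 h(68,68)=(68*31+68)%997=182 -> [900, 182]
  L2: h(900,182)=(900*31+182)%997=166 -> [166]
  root=166
After append 18 (leaves=[92, 42, 68, 18]):
  L0: [92, 42, 68, 18]
  L1: h(92,42)=(92*31+42)%997=900 h(68,18)=(68*31+18)%997=132 -> [900, 132]
  L2: h(900,132)=(900*31+132)%997=116 -> [116]
  root=116
After append 46 (leaves=[92, 42, 68, 18, 46]):
  L0: [92, 42, 68, 18, 46]
  L1: h(92,42)=(92*31+42)%997=900 h(68,18)=(68*31+18)%997=132 h(46,46)=(46*31+46)%997=475 -> [900, 132, 475]
  L2: h(900,132)=(900*31+132)%997=116 h(475,475)=(475*31+475)%997=245 -> [116, 245]
  L3: h(116,245)=(116*31+245)%997=850 -> [850]
  root=850

Answer: 92 900 166 116 850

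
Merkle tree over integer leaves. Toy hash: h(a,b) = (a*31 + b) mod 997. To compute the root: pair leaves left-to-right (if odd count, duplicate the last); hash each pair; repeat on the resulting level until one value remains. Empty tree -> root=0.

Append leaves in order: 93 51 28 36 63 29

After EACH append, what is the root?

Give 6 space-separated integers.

After append 93 (leaves=[93]):
  L0: [93]
  root=93
After append 51 (leaves=[93, 51]):
  L0: [93, 51]
  L1: h(93,51)=(93*31+51)%997=940 -> [940]
  root=940
After append 28 (leaves=[93, 51, 28]):
  L0: [93, 51, 28]
  L1: h(93,51)=(93*31+51)%997=940 h(28,28)=(28*31+28)%997=896 -> [940, 896]
  L2: h(940,896)=(940*31+896)%997=126 -> [126]
  root=126
After append 36 (leaves=[93, 51, 28, 36]):
  L0: [93, 51, 28, 36]
  L1: h(93,51)=(93*31+51)%997=940 h(28,36)=(28*31+36)%997=904 -> [940, 904]
  L2: h(940,904)=(940*31+904)%997=134 -> [134]
  root=134
After append 63 (leaves=[93, 51, 28, 36, 63]):
  L0: [93, 51, 28, 36, 63]
  L1: h(93,51)=(93*31+51)%997=940 h(28,36)=(28*31+36)%997=904 h(63,63)=(63*31+63)%997=22 -> [940, 904, 22]
  L2: h(940,904)=(940*31+904)%997=134 h(22,22)=(22*31+22)%997=704 -> [134, 704]
  L3: h(134,704)=(134*31+704)%997=870 -> [870]
  root=870
After append 29 (leaves=[93, 51, 28, 36, 63, 29]):
  L0: [93, 51, 28, 36, 63, 29]
  L1: h(93,51)=(93*31+51)%997=940 h(28,36)=(28*31+36)%997=904 h(63,29)=(63*31+29)%997=985 -> [940, 904, 985]
  L2: h(940,904)=(940*31+904)%997=134 h(985,985)=(985*31+985)%997=613 -> [134, 613]
  L3: h(134,613)=(134*31+613)%997=779 -> [779]
  root=779

Answer: 93 940 126 134 870 779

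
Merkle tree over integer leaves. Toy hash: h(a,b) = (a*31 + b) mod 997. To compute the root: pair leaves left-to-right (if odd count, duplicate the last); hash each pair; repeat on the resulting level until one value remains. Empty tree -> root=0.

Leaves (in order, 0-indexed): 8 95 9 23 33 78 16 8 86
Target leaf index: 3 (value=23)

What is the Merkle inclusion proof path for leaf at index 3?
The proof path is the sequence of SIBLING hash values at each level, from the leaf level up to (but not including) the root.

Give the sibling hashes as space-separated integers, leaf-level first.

Answer: 9 343 737 526

Derivation:
L0 (leaves): [8, 95, 9, 23, 33, 78, 16, 8, 86], target index=3
L1: h(8,95)=(8*31+95)%997=343 [pair 0] h(9,23)=(9*31+23)%997=302 [pair 1] h(33,78)=(33*31+78)%997=104 [pair 2] h(16,8)=(16*31+8)%997=504 [pair 3] h(86,86)=(86*31+86)%997=758 [pair 4] -> [343, 302, 104, 504, 758]
  Sibling for proof at L0: 9
L2: h(343,302)=(343*31+302)%997=965 [pair 0] h(104,504)=(104*31+504)%997=737 [pair 1] h(758,758)=(758*31+758)%997=328 [pair 2] -> [965, 737, 328]
  Sibling for proof at L1: 343
L3: h(965,737)=(965*31+737)%997=742 [pair 0] h(328,328)=(328*31+328)%997=526 [pair 1] -> [742, 526]
  Sibling for proof at L2: 737
L4: h(742,526)=(742*31+526)%997=597 [pair 0] -> [597]
  Sibling for proof at L3: 526
Root: 597
Proof path (sibling hashes from leaf to root): [9, 343, 737, 526]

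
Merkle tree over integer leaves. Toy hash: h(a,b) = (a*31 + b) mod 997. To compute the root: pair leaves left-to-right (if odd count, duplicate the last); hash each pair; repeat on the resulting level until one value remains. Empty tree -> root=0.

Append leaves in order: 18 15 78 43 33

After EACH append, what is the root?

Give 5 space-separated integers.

Answer: 18 573 319 284 722

Derivation:
After append 18 (leaves=[18]):
  L0: [18]
  root=18
After append 15 (leaves=[18, 15]):
  L0: [18, 15]
  L1: h(18,15)=(18*31+15)%997=573 -> [573]
  root=573
After append 78 (leaves=[18, 15, 78]):
  L0: [18, 15, 78]
  L1: h(18,15)=(18*31+15)%997=573 h(78,78)=(78*31+78)%997=502 -> [573, 502]
  L2: h(573,502)=(573*31+502)%997=319 -> [319]
  root=319
After append 43 (leaves=[18, 15, 78, 43]):
  L0: [18, 15, 78, 43]
  L1: h(18,15)=(18*31+15)%997=573 h(78,43)=(78*31+43)%997=467 -> [573, 467]
  L2: h(573,467)=(573*31+467)%997=284 -> [284]
  root=284
After append 33 (leaves=[18, 15, 78, 43, 33]):
  L0: [18, 15, 78, 43, 33]
  L1: h(18,15)=(18*31+15)%997=573 h(78,43)=(78*31+43)%997=467 h(33,33)=(33*31+33)%997=59 -> [573, 467, 59]
  L2: h(573,467)=(573*31+467)%997=284 h(59,59)=(59*31+59)%997=891 -> [284, 891]
  L3: h(284,891)=(284*31+891)%997=722 -> [722]
  root=722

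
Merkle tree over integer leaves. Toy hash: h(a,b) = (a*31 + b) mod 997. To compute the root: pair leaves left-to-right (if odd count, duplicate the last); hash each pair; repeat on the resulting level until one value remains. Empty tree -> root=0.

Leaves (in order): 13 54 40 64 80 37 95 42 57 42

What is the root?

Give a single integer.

L0: [13, 54, 40, 64, 80, 37, 95, 42, 57, 42]
L1: h(13,54)=(13*31+54)%997=457 h(40,64)=(40*31+64)%997=307 h(80,37)=(80*31+37)%997=523 h(95,42)=(95*31+42)%997=993 h(57,42)=(57*31+42)%997=812 -> [457, 307, 523, 993, 812]
L2: h(457,307)=(457*31+307)%997=516 h(523,993)=(523*31+993)%997=257 h(812,812)=(812*31+812)%997=62 -> [516, 257, 62]
L3: h(516,257)=(516*31+257)%997=301 h(62,62)=(62*31+62)%997=987 -> [301, 987]
L4: h(301,987)=(301*31+987)%997=348 -> [348]

Answer: 348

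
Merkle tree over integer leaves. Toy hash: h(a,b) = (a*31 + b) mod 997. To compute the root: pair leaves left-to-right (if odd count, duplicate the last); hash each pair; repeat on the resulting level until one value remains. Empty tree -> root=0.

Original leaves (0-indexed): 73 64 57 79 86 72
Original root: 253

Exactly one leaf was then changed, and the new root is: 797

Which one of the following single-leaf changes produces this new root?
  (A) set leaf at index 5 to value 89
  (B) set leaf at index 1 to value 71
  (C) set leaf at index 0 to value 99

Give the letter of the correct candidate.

Original leaves: [73, 64, 57, 79, 86, 72]
Target new root: 797
Try each candidate change and compute the resulting root:
Candidate A: set leaf[5] = 89 -> leaves = [73, 64, 57, 79, 86, 89]
  L0: [73, 64, 57, 79, 86, 89]
  L1: h(73,64)=(73*31+64)%997=333 h(57,79)=(57*31+79)%997=849 h(86,89)=(86*31+89)%997=761 -> [333, 849, 761]
  L2: h(333,849)=(333*31+849)%997=205 h(761,761)=(761*31+761)%997=424 -> [205, 424]
  L3: h(205,424)=(205*31+424)%997=797 -> [797]
  root = 797 == target 797  ** MATCH **
Candidate B: set leaf[1] = 71 -> leaves = [73, 71, 57, 79, 86, 72]
  L0: [73, 71, 57, 79, 86, 72]
  L1: h(73,71)=(73*31+71)%997=340 h(57,79)=(57*31+79)%997=849 h(86,72)=(86*31+72)%997=744 -> [340, 849, 744]
  L2: h(340,849)=(340*31+849)%997=422 h(744,744)=(744*31+744)%997=877 -> [422, 877]
  L3: h(422,877)=(422*31+877)%997=1 -> [1]
  root = 1 != target 797
Candidate C: set leaf[0] = 99 -> leaves = [99, 64, 57, 79, 86, 72]
  L0: [99, 64, 57, 79, 86, 72]
  L1: h(99,64)=(99*31+64)%997=142 h(57,79)=(57*31+79)%997=849 h(86,72)=(86*31+72)%997=744 -> [142, 849, 744]
  L2: h(142,849)=(142*31+849)%997=266 h(744,744)=(744*31+744)%997=877 -> [266, 877]
  L3: h(266,877)=(266*31+877)%997=150 -> [150]
  root = 150 != target 797
Candidate A produces the target root.

Answer: A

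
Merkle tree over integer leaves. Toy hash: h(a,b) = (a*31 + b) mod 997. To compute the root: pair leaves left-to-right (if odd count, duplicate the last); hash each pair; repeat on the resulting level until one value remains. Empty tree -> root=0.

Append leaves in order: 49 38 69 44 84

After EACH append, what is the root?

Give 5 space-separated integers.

Answer: 49 560 625 600 928

Derivation:
After append 49 (leaves=[49]):
  L0: [49]
  root=49
After append 38 (leaves=[49, 38]):
  L0: [49, 38]
  L1: h(49,38)=(49*31+38)%997=560 -> [560]
  root=560
After append 69 (leaves=[49, 38, 69]):
  L0: [49, 38, 69]
  L1: h(49,38)=(49*31+38)%997=560 h(69,69)=(69*31+69)%997=214 -> [560, 214]
  L2: h(560,214)=(560*31+214)%997=625 -> [625]
  root=625
After append 44 (leaves=[49, 38, 69, 44]):
  L0: [49, 38, 69, 44]
  L1: h(49,38)=(49*31+38)%997=560 h(69,44)=(69*31+44)%997=189 -> [560, 189]
  L2: h(560,189)=(560*31+189)%997=600 -> [600]
  root=600
After append 84 (leaves=[49, 38, 69, 44, 84]):
  L0: [49, 38, 69, 44, 84]
  L1: h(49,38)=(49*31+38)%997=560 h(69,44)=(69*31+44)%997=189 h(84,84)=(84*31+84)%997=694 -> [560, 189, 694]
  L2: h(560,189)=(560*31+189)%997=600 h(694,694)=(694*31+694)%997=274 -> [600, 274]
  L3: h(600,274)=(600*31+274)%997=928 -> [928]
  root=928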